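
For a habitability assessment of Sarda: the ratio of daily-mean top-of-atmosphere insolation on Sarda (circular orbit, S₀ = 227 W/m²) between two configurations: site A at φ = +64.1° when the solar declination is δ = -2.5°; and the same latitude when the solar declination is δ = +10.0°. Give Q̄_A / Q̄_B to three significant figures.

Q̄_A / Q̄_B ≈ 0.535

— Configuration A (φ=+64.1°):
cos H₀ = −tan(+64.1°) tan(-2.500°) = 0.0899, H₀ = 1.4808 rad.
Bracket: H₀ sin φ sin δ + cos φ cos δ sin H₀ = 1.4808×0.89956×-0.04362 + 0.43680×0.99905×0.99595 = -0.058105 + 0.434618 = 0.376513.
Q̄ = (S₀/π) × [bracket] = (227/π) × 0.376513 = 27.205 W/m².
— Configuration B (φ=+64.1°):
cos H₀ = −tan(+64.1°) tan(+10.000°) = -0.3631, H₀ = 1.9424 rad.
Bracket: H₀ sin φ sin δ + cos φ cos δ sin H₀ = 1.9424×0.89956×0.17365 + 0.43680×0.98481×0.93174 = 0.303420 + 0.400802 = 0.704222.
Q̄ = (S₀/π) × [bracket] = (227/π) × 0.704222 = 50.885 W/m².
Ratio Q̄_A / Q̄_B = 27.205 / 50.885 = 0.5346.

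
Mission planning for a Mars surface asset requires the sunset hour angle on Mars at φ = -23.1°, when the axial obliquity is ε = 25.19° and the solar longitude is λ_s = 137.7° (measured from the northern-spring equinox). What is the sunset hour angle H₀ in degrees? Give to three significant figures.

H₀ = 82.7°

Solar declination: sin δ = sin ε · sin λ_s = sin 25.19° × sin 137.7° = 0.28645, so δ = +16.645°.
cos H₀ = −tan φ · tan δ = −tan(-23.1°) × tan(+16.645°) = 0.1275, so H₀ = 1.4429 rad = 82.67°.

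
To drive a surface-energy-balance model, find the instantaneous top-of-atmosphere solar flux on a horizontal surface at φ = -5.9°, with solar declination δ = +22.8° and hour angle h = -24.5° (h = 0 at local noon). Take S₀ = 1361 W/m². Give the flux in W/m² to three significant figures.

1.08e+03 W/m²

cos θ_z = sin φ sin δ + cos φ cos δ cos h = -0.039834 + 0.834416 = 0.794582.
Flux = S₀ · cos θ_z = 1361 × 0.794582 = 1081 W/m².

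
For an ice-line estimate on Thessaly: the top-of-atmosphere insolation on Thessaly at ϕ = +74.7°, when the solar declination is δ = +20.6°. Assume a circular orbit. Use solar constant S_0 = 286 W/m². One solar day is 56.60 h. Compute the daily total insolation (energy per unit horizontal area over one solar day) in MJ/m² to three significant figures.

cos h₀ = −tan(+74.7°) tan(+20.600°) = -1.3740 ≤ −1 ⇒ polar day, h₀ = π.
Bracket: h₀ sin ϕ sin δ + cos ϕ cos δ sin h₀ = 3.1416×0.96456×0.35184 + 0.26387×0.93606×0.00000 = 1.066167 + 0.000000 = 1.066167.
Q̄ = (S_0/π) × [bracket] = (286/π) × 1.066167 = 97.060 W/m².
Daily total = Q̄ × 56.60 h × 3600 s/h = 97.060 × 56.60 × 3600 / 10⁶ = 19.78 MJ/m².

19.8 MJ/m²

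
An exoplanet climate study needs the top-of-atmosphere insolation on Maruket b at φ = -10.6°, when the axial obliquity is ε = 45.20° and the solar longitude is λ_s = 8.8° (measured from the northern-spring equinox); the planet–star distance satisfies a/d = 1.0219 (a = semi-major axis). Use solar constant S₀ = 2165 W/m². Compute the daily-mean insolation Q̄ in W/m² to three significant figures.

Solar declination: sin δ = sin ε · sin λ_s = sin 45.20° × sin 8.8° = 0.10855, so δ = +6.232°.
cos H₀ = −tan(-10.6°) tan(+6.232°) = 0.0204, H₀ = 1.5504 rad.
Bracket: H₀ sin φ sin δ + cos φ cos δ sin H₀ = 1.5504×-0.18395×0.10855 + 0.98294×0.99409×0.99979 = -0.030958 + 0.976926 = 0.945968.
Inverse-square distance factor (a/d)² = 1.0219² = 1.044280.
Q̄ = (S₀/π) × 1.044280 × [bracket] = (2165/π) × 1.044280 × 0.945968 = 680.8 W/m².

Q̄ ≈ 681 W/m²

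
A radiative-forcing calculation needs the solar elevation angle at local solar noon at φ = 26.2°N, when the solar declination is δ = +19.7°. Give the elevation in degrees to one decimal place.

83.5°

At local noon the hour angle is zero, so the zenith angle equals |φ − δ| = |+26.2° − (+19.700°)| = 6.500°.
Elevation = 90° − 6.500° = 83.5°.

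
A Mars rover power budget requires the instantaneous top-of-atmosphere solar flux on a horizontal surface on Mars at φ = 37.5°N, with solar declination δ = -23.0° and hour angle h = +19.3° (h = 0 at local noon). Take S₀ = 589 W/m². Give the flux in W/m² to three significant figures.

266 W/m²

cos θ_z = sin φ sin δ + cos φ cos δ cos h = -0.237862 + 0.689244 = 0.451382.
Flux = S₀ · cos θ_z = 589 × 0.451382 = 265.9 W/m².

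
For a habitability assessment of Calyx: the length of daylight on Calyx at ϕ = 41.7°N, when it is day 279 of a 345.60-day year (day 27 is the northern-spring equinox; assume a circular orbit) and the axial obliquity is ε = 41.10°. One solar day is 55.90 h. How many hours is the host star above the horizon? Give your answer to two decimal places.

12.43 h

Solar longitude: L_s = 360° × (279 − 27)/345.60 = 262.500°.
sin δ = sin 41.10° × sin 262.500° = -0.65175, so δ = -40.674°.
cos h₀ = −tan ϕ · tan δ = −tan(+41.7°) × tan(-40.674°) = 0.7656, so h₀ = 0.6988 rad = 40.04°.
Daylight = 2h₀/(2π) × 55.90 h = (0.6988/π) × 55.90 = 12.43 h.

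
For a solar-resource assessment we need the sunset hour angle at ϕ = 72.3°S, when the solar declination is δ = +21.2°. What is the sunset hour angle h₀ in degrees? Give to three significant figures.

cos h₀ = −tan ϕ · tan δ = 1.2154 ≥ 1, so the Sun never rises (polar night) and h₀ = 0.

h₀ = 0.00°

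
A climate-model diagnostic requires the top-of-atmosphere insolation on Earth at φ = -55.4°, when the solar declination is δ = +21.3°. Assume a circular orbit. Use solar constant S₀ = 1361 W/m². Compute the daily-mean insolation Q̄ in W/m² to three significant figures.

Q̄ ≈ 63.4 W/m²

cos H₀ = −tan(-55.4°) tan(+21.300°) = 0.5652, H₀ = 0.9702 rad.
Bracket: H₀ sin φ sin δ + cos φ cos δ sin H₀ = 0.9702×-0.82314×0.36325 + 0.56784×0.93169×0.82498 = -0.290095 + 0.436456 = 0.146361.
Q̄ = (S₀/π) × [bracket] = (1361/π) × 0.146361 = 63.41 W/m².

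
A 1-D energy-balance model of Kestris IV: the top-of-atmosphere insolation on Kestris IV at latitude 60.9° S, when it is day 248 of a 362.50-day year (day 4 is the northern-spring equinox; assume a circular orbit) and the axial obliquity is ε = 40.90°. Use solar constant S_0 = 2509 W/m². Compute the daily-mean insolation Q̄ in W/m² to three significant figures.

Solar longitude: L_s = 360° × (248 − 4)/362.50 = 242.317°.
sin δ = sin 40.90° × sin 242.317° = -0.57979, so δ = -35.436°.
cos h₀ = −tan(-60.9°) tan(-35.436°) = -1.2785 ≤ −1 ⇒ polar day, h₀ = π.
Bracket: h₀ sin ϕ sin δ + cos ϕ cos δ sin h₀ = 3.1416×-0.87377×-0.57979 + 0.48634×0.81476×0.00000 = 1.591544 + 0.000000 = 1.591544.
Q̄ = (S_0/π) × [bracket] = (2509/π) × 1.591544 = 1271 W/m².

Q̄ ≈ 1.27e+03 W/m²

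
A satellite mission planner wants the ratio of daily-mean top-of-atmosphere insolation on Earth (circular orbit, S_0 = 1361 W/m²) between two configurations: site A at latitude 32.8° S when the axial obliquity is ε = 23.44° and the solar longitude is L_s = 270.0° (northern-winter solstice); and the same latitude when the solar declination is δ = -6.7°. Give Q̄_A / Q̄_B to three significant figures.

Q̄_A / Q̄_B ≈ 1.22

— Configuration A (ϕ=-32.8°):
Solar declination: sin δ = sin ε · sin L_s = sin 23.44° × sin 270.0° = -0.39779, so δ = -23.440°.
cos h₀ = −tan(-32.8°) tan(-23.440°) = -0.2794, h₀ = 1.8540 rad.
Bracket: h₀ sin ϕ sin δ + cos ϕ cos δ sin h₀ = 1.8540×-0.54171×-0.39779 + 0.84057×0.91748×0.96017 = 0.399513 + 0.740489 = 1.140002.
Q̄ = (S_0/π) × [bracket] = (1361/π) × 1.140002 = 493.87 W/m².
— Configuration B (ϕ=-32.8°):
cos h₀ = −tan(-32.8°) tan(-6.700°) = -0.0757, h₀ = 1.6466 rad.
Bracket: h₀ sin ϕ sin δ + cos ϕ cos δ sin h₀ = 1.6466×-0.54171×-0.11667 + 0.84057×0.99317×0.99713 = 0.104067 + 0.832433 = 0.936500.
Q̄ = (S_0/π) × [bracket] = (1361/π) × 0.936500 = 405.71 W/m².
Ratio Q̄_A / Q̄_B = 493.87 / 405.71 = 1.217.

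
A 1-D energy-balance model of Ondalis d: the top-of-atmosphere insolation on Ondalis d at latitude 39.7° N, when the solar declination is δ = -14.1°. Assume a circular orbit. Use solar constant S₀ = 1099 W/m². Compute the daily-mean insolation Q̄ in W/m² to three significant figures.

cos H₀ = −tan(+39.7°) tan(-14.100°) = 0.2085, H₀ = 1.3607 rad.
Bracket: H₀ sin φ sin δ + cos φ cos δ sin H₀ = 1.3607×0.63877×-0.24362 + 0.76940×0.96987×0.97801 = -0.211748 + 0.729809 = 0.518061.
Q̄ = (S₀/π) × [bracket] = (1099/π) × 0.518061 = 181.2 W/m².

Q̄ ≈ 181 W/m²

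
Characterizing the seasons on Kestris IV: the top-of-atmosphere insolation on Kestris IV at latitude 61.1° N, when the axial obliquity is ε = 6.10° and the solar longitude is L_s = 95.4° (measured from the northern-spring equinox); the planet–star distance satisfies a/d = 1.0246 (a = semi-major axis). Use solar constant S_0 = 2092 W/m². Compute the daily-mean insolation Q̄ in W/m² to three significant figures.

Solar declination: sin δ = sin ε · sin L_s = sin 6.10° × sin 95.4° = 0.10579, so δ = +6.073°.
cos h₀ = −tan(+61.1°) tan(+6.073°) = -0.1927, h₀ = 1.7647 rad.
Bracket: h₀ sin ϕ sin δ + cos ϕ cos δ sin h₀ = 1.7647×0.87546×0.10579 + 0.48328×0.99439×0.98125 = 0.163438 + 0.471558 = 0.634996.
Inverse-square distance factor (a/d)² = 1.0246² = 1.049805.
Q̄ = (S_0/π) × 1.049805 × [bracket] = (2092/π) × 1.049805 × 0.634996 = 443.9 W/m².

Q̄ ≈ 444 W/m²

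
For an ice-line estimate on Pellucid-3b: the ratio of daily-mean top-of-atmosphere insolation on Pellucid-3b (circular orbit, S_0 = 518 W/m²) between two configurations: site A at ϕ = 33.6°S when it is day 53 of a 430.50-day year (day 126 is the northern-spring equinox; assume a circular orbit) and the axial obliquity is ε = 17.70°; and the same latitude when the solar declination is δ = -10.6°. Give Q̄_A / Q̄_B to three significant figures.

Q̄_A / Q̄_B ≈ 1.06

— Configuration A (ϕ=-33.6°):
Solar longitude: L_s = 360° × (53 − 126)/430.50 = -61.045°, i.e. -61.045° + 360° = 298.955°.
sin δ = sin 17.70° × sin 298.955° = -0.26603, so δ = -15.428°.
cos h₀ = −tan(-33.6°) tan(-15.428°) = -0.1834, h₀ = 1.7552 rad.
Bracket: h₀ sin ϕ sin δ + cos ϕ cos δ sin h₀ = 1.7552×-0.55339×-0.26603 + 0.83292×0.96396×0.98305 = 0.258398 + 0.789292 = 1.047690.
Q̄ = (S_0/π) × [bracket] = (518/π) × 1.047690 = 172.75 W/m².
— Configuration B (ϕ=-33.6°):
cos h₀ = −tan(-33.6°) tan(-10.600°) = -0.1243, h₀ = 1.6955 rad.
Bracket: h₀ sin ϕ sin δ + cos ϕ cos δ sin h₀ = 1.6955×-0.55339×-0.18395 + 0.83292×0.98294×0.99224 = 0.172595 + 0.812357 = 0.984952.
Q̄ = (S_0/π) × [bracket] = (518/π) × 0.984952 = 162.40 W/m².
Ratio Q̄_A / Q̄_B = 172.75 / 162.40 = 1.064.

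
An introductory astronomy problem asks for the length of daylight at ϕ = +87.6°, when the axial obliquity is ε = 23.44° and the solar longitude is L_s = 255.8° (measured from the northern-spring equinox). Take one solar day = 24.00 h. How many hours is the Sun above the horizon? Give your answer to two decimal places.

Solar declination: sin δ = sin ε · sin L_s = sin 23.44° × sin 255.8° = -0.38563, so δ = -22.683°.
cos h₀ = −tan ϕ · tan δ = 9.9723 ≥ 1, so the Sun never rises (polar night) and h₀ = 0.
Daylight = 2h₀/(2π) × 24.00 h = (0.0000/π) × 24.00 = 0.00 h.

0.00 h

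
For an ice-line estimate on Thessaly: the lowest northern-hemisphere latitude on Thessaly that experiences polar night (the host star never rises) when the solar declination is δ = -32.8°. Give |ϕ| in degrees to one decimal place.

Polar night requires cos h₀ = −tan ϕ tan δ ≥ 1, i.e. tan ϕ tan δ ≤ −1.
The boundary is |tan ϕ| · |tan δ| = 1, so |ϕ| = 90° − |δ| = 90° − 32.8° = 57.2° in the northern hemisphere.

|ϕ| = 57.2°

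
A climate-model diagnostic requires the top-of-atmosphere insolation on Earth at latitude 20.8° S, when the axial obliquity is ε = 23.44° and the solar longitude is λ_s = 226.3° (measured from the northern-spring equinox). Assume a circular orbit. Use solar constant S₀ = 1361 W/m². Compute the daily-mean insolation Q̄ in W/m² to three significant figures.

Solar declination: sin δ = sin ε · sin λ_s = sin 23.44° × sin 226.3° = -0.28759, so δ = -16.714°.
cos H₀ = −tan(-20.8°) tan(-16.714°) = -0.1141, H₀ = 1.6851 rad.
Bracket: H₀ sin φ sin δ + cos φ cos δ sin H₀ = 1.6851×-0.35511×-0.28759 + 0.93483×0.95775×0.99347 = 0.172093 + 0.889487 = 1.061580.
Q̄ = (S₀/π) × [bracket] = (1361/π) × 1.061580 = 459.9 W/m².

Q̄ ≈ 460 W/m²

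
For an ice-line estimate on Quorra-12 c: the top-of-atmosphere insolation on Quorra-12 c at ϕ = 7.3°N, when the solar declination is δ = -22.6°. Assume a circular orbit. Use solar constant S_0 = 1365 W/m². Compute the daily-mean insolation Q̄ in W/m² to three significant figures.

cos h₀ = −tan(+7.3°) tan(-22.600°) = 0.0533, h₀ = 1.5174 rad.
Bracket: h₀ sin ϕ sin δ + cos ϕ cos δ sin h₀ = 1.5174×0.12706×-0.38430 + 0.99189×0.92321×0.99858 = -0.074093 + 0.914422 = 0.840329.
Q̄ = (S_0/π) × [bracket] = (1365/π) × 0.840329 = 365.1 W/m².

Q̄ ≈ 365 W/m²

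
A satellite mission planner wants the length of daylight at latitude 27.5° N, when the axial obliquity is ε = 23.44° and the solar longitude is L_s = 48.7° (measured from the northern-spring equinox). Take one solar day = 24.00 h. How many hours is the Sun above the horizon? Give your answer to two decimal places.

Solar declination: sin δ = sin ε · sin L_s = sin 23.44° × sin 48.7° = 0.29884, so δ = +17.388°.
cos h₀ = −tan ϕ · tan δ = −tan(+27.5°) × tan(+17.388°) = -0.1630, so h₀ = 1.7345 rad = 99.38°.
Daylight = 2h₀/(2π) × 24.00 h = (1.7345/π) × 24.00 = 13.25 h.

13.25 h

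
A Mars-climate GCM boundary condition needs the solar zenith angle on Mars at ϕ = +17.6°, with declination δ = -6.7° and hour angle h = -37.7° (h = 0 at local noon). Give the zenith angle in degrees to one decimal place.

cos θ_z = sin ϕ sin δ + cos ϕ cos δ cos h = -0.035278 + 0.749036 = 0.713758.
θ_z = arccos(0.713758) = 44.5°.

θ_z = 44.5°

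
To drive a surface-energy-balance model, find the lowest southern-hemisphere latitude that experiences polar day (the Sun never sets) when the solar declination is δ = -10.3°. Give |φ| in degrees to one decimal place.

Polar day requires cos H₀ = −tan φ tan δ ≤ −1, i.e. tan φ tan δ ≥ 1.
The boundary is |tan φ| · |tan δ| = 1, so |φ| = 90° − |δ| = 90° − 10.3° = 79.7° in the southern hemisphere.

|φ| = 79.7°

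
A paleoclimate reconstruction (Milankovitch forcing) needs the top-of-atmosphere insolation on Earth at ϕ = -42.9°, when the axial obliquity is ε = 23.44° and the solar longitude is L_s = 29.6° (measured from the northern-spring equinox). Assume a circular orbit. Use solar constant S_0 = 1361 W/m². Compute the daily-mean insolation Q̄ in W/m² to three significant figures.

Q̄ ≈ 226 W/m²

Solar declination: sin δ = sin ε · sin L_s = sin 23.44° × sin 29.6° = 0.19648, so δ = +11.331°.
cos h₀ = −tan(-42.9°) tan(+11.331°) = 0.1862, h₀ = 1.3835 rad.
Bracket: h₀ sin ϕ sin δ + cos ϕ cos δ sin h₀ = 1.3835×-0.68072×0.19648 + 0.73254×0.98051×0.98251 = -0.185040 + 0.705700 = 0.520660.
Q̄ = (S_0/π) × [bracket] = (1361/π) × 0.520660 = 225.6 W/m².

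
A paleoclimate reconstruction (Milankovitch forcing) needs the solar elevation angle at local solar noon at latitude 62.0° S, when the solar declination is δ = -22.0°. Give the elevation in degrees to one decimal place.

At local noon the hour angle is zero, so the zenith angle equals |φ − δ| = |-62.0° − (-22.000°)| = 40.000°.
Elevation = 90° − 40.000° = 50.0°.

50.0°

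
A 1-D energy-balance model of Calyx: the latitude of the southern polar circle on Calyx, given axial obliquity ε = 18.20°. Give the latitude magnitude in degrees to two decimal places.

The polar circle is the lowest latitude that experiences at least one full rotation of continuous darkness at the northern-summer solstice; it lies at |φ| = 90° − ε = 90° − 18.20° = 71.80°.

71.80°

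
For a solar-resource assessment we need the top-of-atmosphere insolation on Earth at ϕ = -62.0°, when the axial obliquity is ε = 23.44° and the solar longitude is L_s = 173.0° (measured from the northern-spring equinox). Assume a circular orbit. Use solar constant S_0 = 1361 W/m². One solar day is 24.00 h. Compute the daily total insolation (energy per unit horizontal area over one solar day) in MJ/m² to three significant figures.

Solar declination: sin δ = sin ε · sin L_s = sin 23.44° × sin 173.0° = 0.04848, so δ = +2.779°.
cos h₀ = −tan(-62.0°) tan(+2.779°) = 0.0913, h₀ = 1.4794 rad.
Bracket: h₀ sin ϕ sin δ + cos ϕ cos δ sin h₀ = 1.4794×-0.88295×0.04848 + 0.46947×0.99882×0.99583 = -0.063326 + 0.466961 = 0.403635.
Q̄ = (S_0/π) × [bracket] = (1361/π) × 0.403635 = 174.86 W/m².
Daily total = Q̄ × 24.00 h × 3600 s/h = 174.86 × 24.00 × 3600 / 10⁶ = 15.11 MJ/m².

15.1 MJ/m²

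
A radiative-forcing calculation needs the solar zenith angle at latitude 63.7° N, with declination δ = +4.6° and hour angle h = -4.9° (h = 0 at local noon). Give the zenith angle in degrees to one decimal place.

θ_z = 59.2°

cos θ_z = sin φ sin δ + cos φ cos δ cos h = 0.071897 + 0.440030 = 0.511927.
θ_z = arccos(0.511927) = 59.2°.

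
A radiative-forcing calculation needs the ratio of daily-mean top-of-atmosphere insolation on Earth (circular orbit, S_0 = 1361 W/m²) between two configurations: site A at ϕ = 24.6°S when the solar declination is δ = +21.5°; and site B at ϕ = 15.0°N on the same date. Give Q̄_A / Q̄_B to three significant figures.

Q̄_A / Q̄_B ≈ 0.589

— Configuration A (ϕ=-24.6°):
cos h₀ = −tan(-24.6°) tan(+21.500°) = 0.1803, h₀ = 1.3895 rad.
Bracket: h₀ sin ϕ sin δ + cos ϕ cos δ sin h₀ = 1.3895×-0.41628×0.36650 + 0.90924×0.93042×0.98360 = -0.211991 + 0.832101 = 0.620110.
Q̄ = (S_0/π) × [bracket] = (1361/π) × 0.620110 = 268.64 W/m².
— Configuration B (ϕ=+15.0°):
cos h₀ = −tan(+15.0°) tan(+21.500°) = -0.1055, h₀ = 1.6765 rad.
Bracket: h₀ sin ϕ sin δ + cos ϕ cos δ sin h₀ = 1.6765×0.25882×0.36650 + 0.96593×0.93042×0.99441 = 0.159029 + 0.893697 = 1.052726.
Q̄ = (S_0/π) × [bracket] = (1361/π) × 1.052726 = 456.06 W/m².
Ratio Q̄_A / Q̄_B = 268.64 / 456.06 = 0.5890.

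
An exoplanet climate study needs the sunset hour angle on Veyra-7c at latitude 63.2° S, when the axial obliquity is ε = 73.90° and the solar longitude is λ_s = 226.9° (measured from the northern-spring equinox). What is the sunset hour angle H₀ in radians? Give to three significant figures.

H₀ = 3.14 rad

Solar declination: sin δ = sin ε · sin λ_s = sin 73.90° × sin 226.9° = -0.70152, so δ = -44.549°.
Sunrise equation: cos H₀ = −tan φ · tan δ = -1.9488 ≤ −1, so the host star never sets (polar day) and H₀ = π.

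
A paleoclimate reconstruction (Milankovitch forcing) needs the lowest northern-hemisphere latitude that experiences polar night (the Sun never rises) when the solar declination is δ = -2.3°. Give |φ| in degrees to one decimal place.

|φ| = 87.7°

Polar night requires cos H₀ = −tan φ tan δ ≥ 1, i.e. tan φ tan δ ≤ −1.
The boundary is |tan φ| · |tan δ| = 1, so |φ| = 90° − |δ| = 90° − 2.3° = 87.7° in the northern hemisphere.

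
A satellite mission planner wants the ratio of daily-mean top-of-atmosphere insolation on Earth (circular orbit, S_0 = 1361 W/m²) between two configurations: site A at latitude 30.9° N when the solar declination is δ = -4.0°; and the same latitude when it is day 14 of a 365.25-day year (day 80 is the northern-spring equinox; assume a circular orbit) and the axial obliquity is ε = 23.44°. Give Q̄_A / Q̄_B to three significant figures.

Q̄_A / Q̄_B ≈ 1.51

— Configuration A (ϕ=+30.9°):
cos h₀ = −tan(+30.9°) tan(-4.000°) = 0.0419, h₀ = 1.5289 rad.
Bracket: h₀ sin ϕ sin δ + cos ϕ cos δ sin h₀ = 1.5289×0.51354×-0.06976 + 0.85806×0.99756×0.99912 = -0.054772 + 0.855213 = 0.800441.
Q̄ = (S_0/π) × [bracket] = (1361/π) × 0.800441 = 346.77 W/m².
— Configuration B (ϕ=+30.9°):
Solar longitude: L_s = 360° × (14 − 80)/365.25 = -65.051°, i.e. -65.051° + 360° = 294.949°.
sin δ = sin 23.44° × sin 294.949° = -0.36067, so δ = -21.141°.
cos h₀ = −tan(+30.9°) tan(-21.141°) = 0.2314, h₀ = 1.3372 rad.
Bracket: h₀ sin ϕ sin δ + cos ϕ cos δ sin h₀ = 1.3372×0.51354×-0.36067 + 0.85806×0.93269×0.97285 = -0.247674 + 0.778576 = 0.530902.
Q̄ = (S_0/π) × [bracket] = (1361/π) × 0.530902 = 230.00 W/m².
Ratio Q̄_A / Q̄_B = 346.77 / 230.00 = 1.508.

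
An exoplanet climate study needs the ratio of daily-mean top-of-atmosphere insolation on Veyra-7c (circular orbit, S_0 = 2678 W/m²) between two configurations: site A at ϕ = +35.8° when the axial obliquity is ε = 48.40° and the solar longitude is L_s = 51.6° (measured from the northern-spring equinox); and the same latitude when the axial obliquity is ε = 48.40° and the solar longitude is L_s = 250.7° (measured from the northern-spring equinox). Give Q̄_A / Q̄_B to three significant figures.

— Configuration A (ϕ=+35.8°):
Solar declination: sin δ = sin ε · sin L_s = sin 48.40° × sin 51.6° = 0.58604, so δ = +35.877°.
cos h₀ = −tan(+35.8°) tan(+35.877°) = -0.5216, h₀ = 2.1196 rad.
Bracket: h₀ sin ϕ sin δ + cos ϕ cos δ sin h₀ = 2.1196×0.58496×0.58604 + 0.81106×0.81028×0.85317 = 0.726620 + 0.560691 = 1.287311.
Q̄ = (S_0/π) × [bracket] = (2678/π) × 1.287311 = 1097.3 W/m².
— Configuration B (ϕ=+35.8°):
Solar declination: sin δ = sin ε · sin L_s = sin 48.40° × sin 250.7° = -0.70577, so δ = -44.892°.
cos h₀ = −tan(+35.8°) tan(-44.892°) = 0.7185, h₀ = 0.7691 rad.
Bracket: h₀ sin ϕ sin δ + cos ϕ cos δ sin h₀ = 0.7691×0.58496×-0.70577 + 0.81106×0.70844×0.69552 = -0.317521 + 0.399637 = 0.082116.
Q̄ = (S_0/π) × [bracket] = (2678/π) × 0.082116 = 69.998 W/m².
Ratio Q̄_A / Q̄_B = 1097.3 / 69.998 = 15.68.

Q̄_A / Q̄_B ≈ 15.7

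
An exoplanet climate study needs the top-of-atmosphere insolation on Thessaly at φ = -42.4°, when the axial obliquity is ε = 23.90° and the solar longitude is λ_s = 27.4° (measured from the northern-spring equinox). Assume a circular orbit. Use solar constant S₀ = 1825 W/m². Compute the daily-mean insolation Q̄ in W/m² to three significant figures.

Q̄ ≈ 313 W/m²

Solar declination: sin δ = sin ε · sin λ_s = sin 23.90° × sin 27.4° = 0.18645, so δ = +10.745°.
cos H₀ = −tan(-42.4°) tan(+10.745°) = 0.1733, H₀ = 1.3966 rad.
Bracket: H₀ sin φ sin δ + cos φ cos δ sin H₀ = 1.3966×-0.67430×0.18645 + 0.73846×0.98247×0.98487 = -0.175585 + 0.714538 = 0.538953.
Q̄ = (S₀/π) × [bracket] = (1825/π) × 0.538953 = 313.1 W/m².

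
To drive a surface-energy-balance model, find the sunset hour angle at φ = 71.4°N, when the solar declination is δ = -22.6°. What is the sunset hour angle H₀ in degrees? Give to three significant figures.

H₀ = 0.00°

cos H₀ = −tan φ · tan δ = 1.2369 ≥ 1, so the Sun never rises (polar night) and H₀ = 0.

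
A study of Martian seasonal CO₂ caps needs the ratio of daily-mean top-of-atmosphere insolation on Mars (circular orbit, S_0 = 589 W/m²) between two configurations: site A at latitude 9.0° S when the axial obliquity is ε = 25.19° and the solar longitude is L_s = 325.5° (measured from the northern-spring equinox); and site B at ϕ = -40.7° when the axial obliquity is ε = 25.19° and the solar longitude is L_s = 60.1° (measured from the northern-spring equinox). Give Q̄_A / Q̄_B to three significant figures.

— Configuration A (ϕ=-9.0°):
Solar declination: sin δ = sin ε · sin L_s = sin 25.19° × sin 325.5° = -0.24107, so δ = -13.950°.
cos h₀ = −tan(-9.0°) tan(-13.950°) = -0.0393, h₀ = 1.6101 rad.
Bracket: h₀ sin ϕ sin δ + cos ϕ cos δ sin h₀ = 1.6101×-0.15643×-0.24107 + 0.98769×0.97051×0.99923 = 0.060718 + 0.957825 = 1.018543.
Q̄ = (S_0/π) × [bracket] = (589/π) × 1.018543 = 190.96 W/m².
— Configuration B (ϕ=-40.7°):
Solar declination: sin δ = sin ε · sin L_s = sin 25.19° × sin 60.1° = 0.36897, so δ = +21.652°.
cos h₀ = −tan(-40.7°) tan(+21.652°) = 0.3415, h₀ = 1.2223 rad.
Bracket: h₀ sin ϕ sin δ + cos ϕ cos δ sin h₀ = 1.2223×-0.65210×0.36897 + 0.75813×0.92944×0.93990 = -0.294092 + 0.662288 = 0.368196.
Q̄ = (S_0/π) × [bracket] = (589/π) × 0.368196 = 69.031 W/m².
Ratio Q̄_A / Q̄_B = 190.96 / 69.031 = 2.766.

Q̄_A / Q̄_B ≈ 2.77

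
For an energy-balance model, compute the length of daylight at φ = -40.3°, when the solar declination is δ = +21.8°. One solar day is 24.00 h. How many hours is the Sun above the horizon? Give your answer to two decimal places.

cos H₀ = −tan φ · tan δ = −tan(-40.3°) × tan(+21.800°) = 0.3392, so H₀ = 1.2247 rad = 70.17°.
Daylight = 2H₀/(2π) × 24.00 h = (1.2247/π) × 24.00 = 9.36 h.

9.36 h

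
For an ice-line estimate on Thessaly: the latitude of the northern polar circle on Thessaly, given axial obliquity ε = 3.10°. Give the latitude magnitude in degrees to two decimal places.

86.90°

The polar circle is the lowest latitude that experiences at least one full rotation of continuous daylight at the northern-summer solstice; it lies at |ϕ| = 90° − ε = 90° − 3.10° = 86.90°.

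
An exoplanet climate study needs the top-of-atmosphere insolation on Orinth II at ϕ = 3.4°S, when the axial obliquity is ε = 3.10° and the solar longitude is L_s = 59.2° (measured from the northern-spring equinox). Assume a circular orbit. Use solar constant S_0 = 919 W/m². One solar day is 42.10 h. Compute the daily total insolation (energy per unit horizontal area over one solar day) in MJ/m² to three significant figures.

Solar declination: sin δ = sin ε · sin L_s = sin 3.10° × sin 59.2° = 0.04645, so δ = +2.662°.
cos h₀ = −tan(-3.4°) tan(+2.662°) = 0.0028, h₀ = 1.5680 rad.
Bracket: h₀ sin ϕ sin δ + cos ϕ cos δ sin h₀ = 1.5680×-0.05931×0.04645 + 0.99824×0.99892×1.00000 = -0.004320 + 0.997162 = 0.992842.
Q̄ = (S_0/π) × [bracket] = (919/π) × 0.992842 = 290.43 W/m².
Daily total = Q̄ × 42.10 h × 3600 s/h = 290.43 × 42.10 × 3600 / 10⁶ = 44.02 MJ/m².

44.0 MJ/m²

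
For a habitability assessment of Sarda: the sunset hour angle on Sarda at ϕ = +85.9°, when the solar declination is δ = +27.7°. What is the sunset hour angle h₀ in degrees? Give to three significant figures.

Sunrise equation: cos h₀ = −tan ϕ · tan δ = -7.3243 ≤ −1, so the host star never sets (polar day) and h₀ = π.

h₀ = 180°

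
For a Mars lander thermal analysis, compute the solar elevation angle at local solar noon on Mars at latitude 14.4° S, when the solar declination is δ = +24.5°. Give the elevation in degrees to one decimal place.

51.1°

At local noon the hour angle is zero, so the zenith angle equals |φ − δ| = |-14.4° − (+24.500°)| = 38.900°.
Elevation = 90° − 38.900° = 51.1°.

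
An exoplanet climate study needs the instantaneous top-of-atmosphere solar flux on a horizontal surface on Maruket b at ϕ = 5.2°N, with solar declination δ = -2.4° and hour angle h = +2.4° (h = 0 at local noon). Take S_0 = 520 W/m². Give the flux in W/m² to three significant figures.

cos θ_z = sin ϕ sin δ + cos ϕ cos δ cos h = -0.003795 + 0.994138 = 0.990343.
Flux = S_0 · cos θ_z = 520 × 0.990343 = 515.0 W/m².

515 W/m²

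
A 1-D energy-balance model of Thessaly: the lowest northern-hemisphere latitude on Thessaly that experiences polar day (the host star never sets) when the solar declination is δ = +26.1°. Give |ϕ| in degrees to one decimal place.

|ϕ| = 63.9°

Polar day requires cos h₀ = −tan ϕ tan δ ≤ −1, i.e. tan ϕ tan δ ≥ 1.
The boundary is |tan ϕ| · |tan δ| = 1, so |ϕ| = 90° − |δ| = 90° − 26.1° = 63.9° in the northern hemisphere.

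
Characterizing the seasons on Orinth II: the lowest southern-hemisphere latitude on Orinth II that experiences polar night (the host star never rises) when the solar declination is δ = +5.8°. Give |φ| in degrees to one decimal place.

Polar night requires cos H₀ = −tan φ tan δ ≥ 1, i.e. tan φ tan δ ≤ −1.
The boundary is |tan φ| · |tan δ| = 1, so |φ| = 90° − |δ| = 90° − 5.8° = 84.2° in the southern hemisphere.

|φ| = 84.2°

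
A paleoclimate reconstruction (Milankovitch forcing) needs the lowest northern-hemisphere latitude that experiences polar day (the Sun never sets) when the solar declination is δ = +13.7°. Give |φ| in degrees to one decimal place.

|φ| = 76.3°

Polar day requires cos H₀ = −tan φ tan δ ≤ −1, i.e. tan φ tan δ ≥ 1.
The boundary is |tan φ| · |tan δ| = 1, so |φ| = 90° − |δ| = 90° − 13.7° = 76.3° in the northern hemisphere.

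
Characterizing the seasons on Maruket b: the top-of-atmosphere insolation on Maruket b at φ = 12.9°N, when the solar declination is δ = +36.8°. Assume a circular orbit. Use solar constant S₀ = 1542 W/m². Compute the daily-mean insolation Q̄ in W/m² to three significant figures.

Q̄ ≈ 492 W/m²

cos H₀ = −tan(+12.9°) tan(+36.800°) = -0.1713, H₀ = 1.7430 rad.
Bracket: H₀ sin φ sin δ + cos φ cos δ sin H₀ = 1.7430×0.22325×0.59902 + 0.97476×0.80073×0.98521 = 0.233094 + 0.768976 = 1.002070.
Q̄ = (S₀/π) × [bracket] = (1542/π) × 1.002070 = 491.8 W/m².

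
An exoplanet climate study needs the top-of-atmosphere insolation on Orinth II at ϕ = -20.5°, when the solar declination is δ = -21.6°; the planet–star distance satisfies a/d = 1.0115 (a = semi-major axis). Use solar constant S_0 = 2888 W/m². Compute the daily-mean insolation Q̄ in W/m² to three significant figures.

cos h₀ = −tan(-20.5°) tan(-21.600°) = -0.1480, h₀ = 1.7194 rad.
Bracket: h₀ sin ϕ sin δ + cos ϕ cos δ sin h₀ = 1.7194×-0.35021×-0.36812 + 0.93667×0.92978×0.98898 = 0.221664 + 0.861300 = 1.082964.
Inverse-square distance factor (a/d)² = 1.0115² = 1.023132.
Q̄ = (S_0/π) × 1.023132 × [bracket] = (2888/π) × 1.023132 × 1.082964 = 1019 W/m².

Q̄ ≈ 1.02e+03 W/m²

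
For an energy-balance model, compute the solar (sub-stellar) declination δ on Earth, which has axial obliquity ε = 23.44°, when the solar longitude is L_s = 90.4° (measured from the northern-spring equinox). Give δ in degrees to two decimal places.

δ = +23.44°

sin δ = sin ε · sin L_s = sin 23.44° × sin 90.4° = 0.397779.
δ = arcsin(0.397779) = +23.44°.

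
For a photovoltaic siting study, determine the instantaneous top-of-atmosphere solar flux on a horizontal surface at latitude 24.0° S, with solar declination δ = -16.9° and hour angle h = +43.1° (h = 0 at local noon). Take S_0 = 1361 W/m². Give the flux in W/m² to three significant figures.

1.03e+03 W/m²

cos θ_z = sin ϕ sin δ + cos ϕ cos δ cos h = 0.118239 + 0.638230 = 0.756469.
Flux = S_0 · cos θ_z = 1361 × 0.756469 = 1030 W/m².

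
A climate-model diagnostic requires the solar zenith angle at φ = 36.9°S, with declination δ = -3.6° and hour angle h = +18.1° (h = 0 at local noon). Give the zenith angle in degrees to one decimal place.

θ_z = 37.2°

cos θ_z = sin φ sin δ + cos φ cos δ cos h = 0.037701 + 0.758613 = 0.796314.
θ_z = arccos(0.796314) = 37.2°.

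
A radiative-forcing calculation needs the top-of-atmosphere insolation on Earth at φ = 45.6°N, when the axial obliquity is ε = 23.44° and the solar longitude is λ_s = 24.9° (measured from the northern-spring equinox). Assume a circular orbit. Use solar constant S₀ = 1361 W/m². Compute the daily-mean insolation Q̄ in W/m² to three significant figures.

Q̄ ≈ 385 W/m²

Solar declination: sin δ = sin ε · sin λ_s = sin 23.44° × sin 24.9° = 0.16748, so δ = +9.642°.
cos H₀ = −tan(+45.6°) tan(+9.642°) = -0.1735, H₀ = 1.7452 rad.
Bracket: H₀ sin φ sin δ + cos φ cos δ sin H₀ = 1.7452×0.71447×0.16748 + 0.69966×0.98587×0.98484 = 0.208830 + 0.679317 = 0.888147.
Q̄ = (S₀/π) × [bracket] = (1361/π) × 0.888147 = 384.8 W/m².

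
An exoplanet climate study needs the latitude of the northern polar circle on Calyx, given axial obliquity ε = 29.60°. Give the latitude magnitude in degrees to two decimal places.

The polar circle is the lowest latitude that experiences at least one full rotation of continuous daylight at the northern-summer solstice; it lies at |φ| = 90° − ε = 90° − 29.60° = 60.40°.

60.40°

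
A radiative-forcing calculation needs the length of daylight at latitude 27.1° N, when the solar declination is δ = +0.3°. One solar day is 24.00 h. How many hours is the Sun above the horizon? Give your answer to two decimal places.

12.02 h

cos H₀ = −tan φ · tan δ = −tan(+27.1°) × tan(+0.300°) = -0.0027, so H₀ = 1.5735 rad = 90.15°.
Daylight = 2H₀/(2π) × 24.00 h = (1.5735/π) × 24.00 = 12.02 h.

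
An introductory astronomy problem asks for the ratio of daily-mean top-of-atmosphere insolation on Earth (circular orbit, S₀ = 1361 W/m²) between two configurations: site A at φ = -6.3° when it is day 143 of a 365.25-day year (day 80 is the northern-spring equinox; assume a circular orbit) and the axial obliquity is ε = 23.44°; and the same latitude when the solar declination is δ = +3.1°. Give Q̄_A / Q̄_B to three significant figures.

— Configuration A (φ=-6.3°):
Solar longitude: λ_s = 360° × (143 − 80)/365.25 = 62.094°.
sin δ = sin 23.44° × sin 62.094° = 0.35153, so δ = +20.581°.
cos H₀ = −tan(-6.3°) tan(+20.581°) = 0.0415, H₀ = 1.5293 rad.
Bracket: H₀ sin φ sin δ + cos φ cos δ sin H₀ = 1.5293×-0.10973×0.35153 + 0.99396×0.93618×0.99914 = -0.058990 + 0.929725 = 0.870735.
Q̄ = (S₀/π) × [bracket] = (1361/π) × 0.870735 = 377.22 W/m².
— Configuration B (φ=-6.3°):
cos H₀ = −tan(-6.3°) tan(+3.100°) = 0.0060, H₀ = 1.5648 rad.
Bracket: H₀ sin φ sin δ + cos φ cos δ sin H₀ = 1.5648×-0.10973×0.05408 + 0.99396×0.99854×0.99998 = -0.009286 + 0.992489 = 0.983203.
Q̄ = (S₀/π) × [bracket] = (1361/π) × 0.983203 = 425.94 W/m².
Ratio Q̄_A / Q̄_B = 377.22 / 425.94 = 0.8856.

Q̄_A / Q̄_B ≈ 0.886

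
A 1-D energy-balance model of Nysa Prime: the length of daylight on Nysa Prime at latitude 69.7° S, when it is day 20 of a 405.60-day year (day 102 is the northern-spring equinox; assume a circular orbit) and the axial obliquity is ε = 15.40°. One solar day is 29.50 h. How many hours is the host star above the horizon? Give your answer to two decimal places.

Solar longitude: λ_s = 360° × (20 − 102)/405.60 = -72.781°, i.e. -72.781° + 360° = 287.219°.
sin δ = sin 15.40° × sin 287.219° = -0.25365, so δ = -14.694°.
cos H₀ = −tan φ · tan δ = −tan(-69.7°) × tan(-14.694°) = -0.7089, so H₀ = 2.3587 rad = 135.15°.
Daylight = 2H₀/(2π) × 29.50 h = (2.3587/π) × 29.50 = 22.15 h.

22.15 h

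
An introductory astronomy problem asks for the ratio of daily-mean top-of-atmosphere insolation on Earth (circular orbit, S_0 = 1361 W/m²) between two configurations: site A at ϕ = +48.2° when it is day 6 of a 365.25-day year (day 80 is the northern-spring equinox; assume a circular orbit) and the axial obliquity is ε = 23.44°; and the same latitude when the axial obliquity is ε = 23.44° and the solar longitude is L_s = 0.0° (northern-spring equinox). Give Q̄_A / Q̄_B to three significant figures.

Q̄_A / Q̄_B ≈ 0.356

— Configuration A (ϕ=+48.2°):
Solar longitude: L_s = 360° × (6 − 80)/365.25 = -72.936°, i.e. -72.936° + 360° = 287.064°.
sin δ = sin 23.44° × sin 287.064° = -0.38028, so δ = -22.351°.
cos h₀ = −tan(+48.2°) tan(-22.351°) = 0.4599, h₀ = 1.0930 rad.
Bracket: h₀ sin ϕ sin δ + cos ϕ cos δ sin h₀ = 1.0930×0.74548×-0.38028 + 0.66653×0.92487×0.88799 = -0.309856 + 0.547405 = 0.237549.
Q̄ = (S_0/π) × [bracket] = (1361/π) × 0.237549 = 102.91 W/m².
— Configuration B (ϕ=+48.2°):
Solar declination: sin δ = sin ε · sin L_s = sin 23.44° × sin 0.0° = 0.00000, so δ = +0.000°.
cos h₀ = −tan(+48.2°) tan(+0.000°) = -0.0000, h₀ = 1.5708 rad.
Bracket: h₀ sin ϕ sin δ + cos ϕ cos δ sin h₀ = 1.5708×0.74548×0.00000 + 0.66653×1.00000×1.00000 = 0.000000 + 0.666530 = 0.666530.
Q̄ = (S_0/π) × [bracket] = (1361/π) × 0.666530 = 288.75 W/m².
Ratio Q̄_A / Q̄_B = 102.91 / 288.75 = 0.3564.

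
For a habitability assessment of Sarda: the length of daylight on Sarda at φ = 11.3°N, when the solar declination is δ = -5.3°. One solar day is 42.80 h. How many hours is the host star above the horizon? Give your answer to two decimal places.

21.15 h

cos H₀ = −tan φ · tan δ = −tan(+11.3°) × tan(-5.300°) = 0.0185, so H₀ = 1.5523 rad = 88.94°.
Daylight = 2H₀/(2π) × 42.80 h = (1.5523/π) × 42.80 = 21.15 h.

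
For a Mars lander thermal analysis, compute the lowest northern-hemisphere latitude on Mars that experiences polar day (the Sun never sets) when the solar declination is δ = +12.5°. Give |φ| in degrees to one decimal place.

|φ| = 77.5°

Polar day requires cos H₀ = −tan φ tan δ ≤ −1, i.e. tan φ tan δ ≥ 1.
The boundary is |tan φ| · |tan δ| = 1, so |φ| = 90° − |δ| = 90° − 12.5° = 77.5° in the northern hemisphere.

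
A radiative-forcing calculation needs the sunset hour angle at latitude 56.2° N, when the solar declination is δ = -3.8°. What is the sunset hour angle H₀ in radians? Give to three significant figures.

H₀ = 1.47 rad

cos H₀ = −tan φ · tan δ = −tan(+56.2°) × tan(-3.800°) = 0.0992, so H₀ = 1.4714 rad = 84.31°.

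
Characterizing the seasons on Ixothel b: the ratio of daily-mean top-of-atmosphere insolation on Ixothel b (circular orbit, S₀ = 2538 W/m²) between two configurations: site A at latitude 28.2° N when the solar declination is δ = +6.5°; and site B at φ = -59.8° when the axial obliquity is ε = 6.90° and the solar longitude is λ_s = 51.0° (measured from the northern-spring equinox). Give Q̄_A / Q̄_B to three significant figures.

Q̄_A / Q̄_B ≈ 2.53

— Configuration A (φ=+28.2°):
cos H₀ = −tan(+28.2°) tan(+6.500°) = -0.0611, H₀ = 1.6319 rad.
Bracket: H₀ sin φ sin δ + cos φ cos δ sin H₀ = 1.6319×0.47255×0.11320 + 0.88130×0.99357×0.99813 = 0.087295 + 0.873996 = 0.961291.
Q̄ = (S₀/π) × [bracket] = (2538/π) × 0.961291 = 776.60 W/m².
— Configuration B (φ=-59.8°):
Solar declination: sin δ = sin ε · sin λ_s = sin 6.90° × sin 51.0° = 0.09336, so δ = +5.357°.
cos H₀ = −tan(-59.8°) tan(+5.357°) = 0.1611, H₀ = 1.4090 rad.
Bracket: H₀ sin φ sin δ + cos φ cos δ sin H₀ = 1.4090×-0.86427×0.09336 + 0.50302×0.99563×0.98693 = -0.113690 + 0.494276 = 0.380586.
Q̄ = (S₀/π) × [bracket] = (2538/π) × 0.380586 = 307.46 W/m².
Ratio Q̄_A / Q̄_B = 776.60 / 307.46 = 2.526.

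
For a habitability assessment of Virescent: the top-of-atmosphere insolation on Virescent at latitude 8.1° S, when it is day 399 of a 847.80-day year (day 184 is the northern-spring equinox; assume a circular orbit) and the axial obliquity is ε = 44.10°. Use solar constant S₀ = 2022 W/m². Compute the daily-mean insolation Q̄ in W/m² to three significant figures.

Q̄ ≈ 363 W/m²

Solar longitude: λ_s = 360° × (399 − 184)/847.80 = 91.295°.
sin δ = sin 44.10° × sin 91.295° = 0.69574, so δ = +44.086°.
cos H₀ = −tan(-8.1°) tan(+44.086°) = 0.1379, H₀ = 1.4325 rad.
Bracket: H₀ sin φ sin δ + cos φ cos δ sin H₀ = 1.4325×-0.14090×0.69574 + 0.99002×0.71830×0.99045 = -0.140428 + 0.704340 = 0.563912.
Q̄ = (S₀/π) × [bracket] = (2022/π) × 0.563912 = 362.9 W/m².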